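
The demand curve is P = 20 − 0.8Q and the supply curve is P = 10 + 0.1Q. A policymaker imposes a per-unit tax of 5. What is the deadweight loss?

13.89

Competitive equilibrium: 20 − 0.8Q = 10 + 0.1Q → Q* = 11.1111, P* = 11.1111.
With the tax, the buyer price exceeds the seller price by 5: (20 − 0.8Q) − (10 + 0.1Q) = 5 → Q' = 5.5556.
ΔQ = 11.1111 − 5.5556 = 5.5555; the wedge equals the tax, 5.
Deadweight loss = ½ × 5.5555 × 5 = 13.89.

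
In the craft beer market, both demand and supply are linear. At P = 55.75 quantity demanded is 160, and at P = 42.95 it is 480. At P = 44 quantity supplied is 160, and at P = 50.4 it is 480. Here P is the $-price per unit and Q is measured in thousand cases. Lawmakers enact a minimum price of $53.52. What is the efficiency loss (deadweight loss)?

$588.70 thousand

Demand slope = (42.95 − 55.75)/(480 − 160) = −0.04, so P = 62.15 − 0.04Q.
Supply slope = (50.4 − 44)/(480 − 160) = 0.02, so P = 40.8 + 0.02Q.
Competitive equilibrium: 62.15 − 0.04Q = 40.8 + 0.02Q → Q* = 355.8333, P* = 47.9167.
At the floor P = 53.52, quantity demanded = (62.15 − 53.52)/0.04 = 215.75.
Sellers' marginal cost at Q' = 215.75: 40.8 + 0.02·215.75 = 45.115.
ΔQ = 355.8333 − 215.75 = 140.0833; wedge = 53.52 − 45.115 = 8.405.
DWL = ½ × 140.0833 × 8.405 = $588.70 thousand.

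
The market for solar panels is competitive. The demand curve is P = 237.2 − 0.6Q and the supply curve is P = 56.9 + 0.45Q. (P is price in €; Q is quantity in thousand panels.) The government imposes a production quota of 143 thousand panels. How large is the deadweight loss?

Competitive equilibrium: 237.2 − 0.6Q = 56.9 + 0.45Q → Q* = 171.7143, P* = 134.1714.
At Q = 143: demand price = 237.2 − 0.6·143 = 151.4; supply price = 56.9 + 0.45·143 = 121.25.
ΔQ = 171.7143 − 143 = 28.7143; wedge = 151.4 − 121.25 = 30.15.
The triangle = ½ × 28.7143 × 30.15 = €432.87 thousand.

€432.87 thousand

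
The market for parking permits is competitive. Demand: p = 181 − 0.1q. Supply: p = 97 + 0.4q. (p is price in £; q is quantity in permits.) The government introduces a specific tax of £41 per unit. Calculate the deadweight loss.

Competitive equilibrium: 181 − 0.1q = 97 + 0.4q → q* = 168, p* = 164.2.
With the tax, the buyer price exceeds the seller price by 41: (181 − 0.1q) − (97 + 0.4q) = 41 → q' = 86.
Δq = 168 − 86 = 82; the wedge equals the tax, 41.
Deadweight loss = ½ × 82 × 41 = £1681.

£1681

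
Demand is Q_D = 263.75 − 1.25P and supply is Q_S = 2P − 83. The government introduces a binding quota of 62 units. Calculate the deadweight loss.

3039.70

In inverse form: demand P = 211 − 0.8Q, supply P = 41.5 + 0.5Q.
Competitive equilibrium: 211 − 0.8Q = 41.5 + 0.5Q → Q* = 130.3846, P* = 106.6923.
At Q = 62: demand price = 211 − 0.8·62 = 161.4; supply price = 41.5 + 0.5·62 = 72.5.
ΔQ = 130.3846 − 62 = 68.3846; wedge = 161.4 − 72.5 = 88.9.
Welfare loss = ½ × 68.3846 × 88.9 = 3039.70.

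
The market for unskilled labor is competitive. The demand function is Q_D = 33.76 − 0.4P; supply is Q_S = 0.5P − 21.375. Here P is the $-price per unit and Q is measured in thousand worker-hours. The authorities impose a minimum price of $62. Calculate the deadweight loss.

$0.20 thousand

In inverse form: demand P = 84.4 − 2.5Q, supply P = 42.75 + 2Q.
Competitive equilibrium: 84.4 − 2.5Q = 42.75 + 2Q → Q* = 9.2556, P* = 61.2611.
At the floor P = 62, quantity demanded = (84.4 − 62)/2.5 = 8.96.
Sellers' marginal cost at Q' = 8.96: 42.75 + 2·8.96 = 60.67.
ΔQ = 9.2556 − 8.96 = 0.2956; wedge = 62 − 60.67 = 1.33.
The triangle = ½ × 0.2956 × 1.33 = $0.20 thousand.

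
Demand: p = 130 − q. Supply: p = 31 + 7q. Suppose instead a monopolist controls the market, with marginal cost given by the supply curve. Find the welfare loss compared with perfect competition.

Competitive equilibrium: 130 − q = 31 + 7q → q* = 12.375, p* = 117.625.
Marginal revenue: MR = 130 − 2q. Set MR = MC: 130 − 2q = 31 + 7q → q_m = 11.
Price p_m = 130 − 1·11 = 119; MC(q_m) = 31 + 7·11 = 108.
Competitive q* = 12.375, so Δq = 1.375; wedge = 119 − 108 = 11.
Welfare loss = ½ × 1.375 × 11 = 7.56.

7.56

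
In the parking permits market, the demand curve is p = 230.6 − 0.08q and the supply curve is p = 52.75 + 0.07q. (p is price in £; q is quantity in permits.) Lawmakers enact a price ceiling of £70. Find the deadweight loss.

Competitive equilibrium: 230.6 − 0.08q = 52.75 + 0.07q → q* = 1185.6667, p* = 135.7467.
At the ceiling p = 70, quantity supplied = (70 − 52.75)/0.07 = 246.4286.
Willingness to pay at q' = 246.4286: 230.6 − 0.08·246.4286 = 210.8857.
Δq = 1185.6667 − 246.4286 = 939.2381; wedge = 210.8857 − 70 = 140.8857.
The triangle = ½ × 939.2381 × 140.8857 = £66162.61.

£66162.61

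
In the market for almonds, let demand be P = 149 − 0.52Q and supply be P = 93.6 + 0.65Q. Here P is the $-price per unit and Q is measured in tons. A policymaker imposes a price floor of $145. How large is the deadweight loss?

Competitive equilibrium: 149 − 0.52Q = 93.6 + 0.65Q → Q* = 47.3504, P* = 124.3778.
At the floor P = 145, quantity demanded = (149 − 145)/0.52 = 7.6923.
Sellers' marginal cost at Q' = 7.6923: 93.6 + 0.65·7.6923 = 98.6.
ΔQ = 47.3504 − 7.6923 = 39.6581; wedge = 145 − 98.6 = 46.4.
Deadweight loss = ½ × 39.6581 × 46.4 = $920.07.

$920.07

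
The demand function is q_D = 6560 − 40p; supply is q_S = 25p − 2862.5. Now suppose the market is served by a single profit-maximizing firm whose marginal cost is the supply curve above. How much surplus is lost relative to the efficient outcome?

1454.33

In inverse form: demand p = 164 − 0.025q, supply p = 114.5 + 0.04q.
Competitive equilibrium: 164 − 0.025q = 114.5 + 0.04q → q* = 761.5385, p* = 144.9615.
Marginal revenue: MR = 164 − 0.05q. Set MR = MC: 164 − 0.05q = 114.5 + 0.04q → q_m = 550.
Price p_m = 164 − 0.025·550 = 150.25; MC(q_m) = 114.5 + 0.04·550 = 136.5.
Competitive q* = 761.5385, so Δq = 211.5385; wedge = 150.25 − 136.5 = 13.75.
Deadweight loss = ½ × 211.5385 × 13.75 = 1454.33.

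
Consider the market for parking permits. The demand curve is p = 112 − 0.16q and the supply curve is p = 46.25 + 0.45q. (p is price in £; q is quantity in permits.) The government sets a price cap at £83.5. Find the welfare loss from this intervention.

£190.76

Competitive equilibrium: 112 − 0.16q = 46.25 + 0.45q → q* = 107.7869, p* = 94.7541.
At the ceiling p = 83.5, quantity supplied = (83.5 − 46.25)/0.45 = 82.7778.
Willingness to pay at q' = 82.7778: 112 − 0.16·82.7778 = 98.7556.
Δq = 107.7869 − 82.7778 = 25.0091; wedge = 98.7556 − 83.5 = 15.2556.
Welfare loss = ½ × 25.0091 × 15.2556 = £190.76.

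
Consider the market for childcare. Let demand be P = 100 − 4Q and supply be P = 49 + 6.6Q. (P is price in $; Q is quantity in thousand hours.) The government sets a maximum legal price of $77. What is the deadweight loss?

Competitive equilibrium: 100 − 4Q = 49 + 6.6Q → Q* = 4.8113, P* = 80.7547.
At the ceiling P = 77, quantity supplied = (77 − 49)/6.6 = 4.2424.
Willingness to pay at Q' = 4.2424: 100 − 4·4.2424 = 83.0304.
ΔQ = 4.8113 − 4.2424 = 0.5689; wedge = 83.0304 − 77 = 6.0304.
Deadweight loss = ½ × 0.5689 × 6.0304 = $1.72 thousand.

$1.72 thousand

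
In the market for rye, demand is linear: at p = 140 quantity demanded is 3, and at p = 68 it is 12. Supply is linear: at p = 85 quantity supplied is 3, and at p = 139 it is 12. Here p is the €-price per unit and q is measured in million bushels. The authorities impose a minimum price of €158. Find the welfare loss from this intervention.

Demand slope = (68 − 140)/(12 − 3) = −8, so p = 164 − 8q.
Supply slope = (139 − 85)/(12 − 3) = 6, so p = 67 + 6q.
Competitive equilibrium: 164 − 8q = 67 + 6q → q* = 6.9286, p* = 108.5714.
At the floor p = 158, quantity demanded = (164 − 158)/8 = 0.75.
Sellers' marginal cost at q' = 0.75: 67 + 6·0.75 = 71.5.
Δq = 6.9286 − 0.75 = 6.1786; wedge = 158 − 71.5 = 86.5.
Deadweight loss = ½ × 6.1786 × 86.5 = €267.22 million.

€267.22 million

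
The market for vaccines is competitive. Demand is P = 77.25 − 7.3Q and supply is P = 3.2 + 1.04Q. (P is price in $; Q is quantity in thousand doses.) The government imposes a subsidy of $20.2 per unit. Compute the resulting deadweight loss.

$24.46 thousand

Competitive equilibrium: 77.25 − 7.3Q = 3.2 + 1.04Q → Q* = 8.8789, P* = 12.4341.
The subsidy lowers effective supply by 20.2: P = 1.04Q − 17.
New quantity: 77.25 − 7.3Q = 1.04Q − 17 → Q' = 11.301.
Overproduction ΔQ = 11.301 − 8.8789 = 2.4221; wedge = subsidy = 20.2.
The triangle = ½ × 2.4221 × 20.2 = $24.46 thousand.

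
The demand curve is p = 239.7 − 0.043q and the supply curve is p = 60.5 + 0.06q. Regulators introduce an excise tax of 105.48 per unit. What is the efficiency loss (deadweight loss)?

Competitive equilibrium: 239.7 − 0.043q = 60.5 + 0.06q → q* = 1739.80583, p* = 164.88835.
With the tax, the buyer price exceeds the seller price by 105.48: (239.7 − 0.043q) − (60.5 + 0.06q) = 105.48 → q' = 715.72816.
Δq = 1739.80583 − 715.72816 = 1024.07767; the wedge equals the tax, 105.48.
Welfare loss = ½ × 1024.07767 × 105.48 = 54009.86.

54009.86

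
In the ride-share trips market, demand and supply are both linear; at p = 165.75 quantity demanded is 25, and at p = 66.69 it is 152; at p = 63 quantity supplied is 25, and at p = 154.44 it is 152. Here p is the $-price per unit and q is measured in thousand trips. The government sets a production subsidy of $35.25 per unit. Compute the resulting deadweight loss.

Demand slope = (66.69 − 165.75)/(152 − 25) = −0.78, so p = 185.25 − 0.78q.
Supply slope = (154.44 − 63)/(152 − 25) = 0.72, so p = 45 + 0.72q.
Competitive equilibrium: 185.25 − 0.78q = 45 + 0.72q → q* = 93.5, p* = 112.32.
The subsidy lowers effective supply by 35.25: p = 9.75 + 0.72q.
New quantity: 185.25 − 0.78q = 9.75 + 0.72q → q' = 117.
Overproduction Δq = 117 − 93.5 = 23.5; wedge = subsidy = 35.25.
Deadweight loss = ½ × 23.5 × 35.25 = $414.19 thousand.

$414.19 thousand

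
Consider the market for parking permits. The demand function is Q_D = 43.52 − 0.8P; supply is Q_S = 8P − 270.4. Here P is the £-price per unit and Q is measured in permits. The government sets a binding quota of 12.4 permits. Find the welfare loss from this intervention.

£4.58

In inverse form: demand P = 54.4 − 1.25Q, supply P = 33.8 + 0.125Q.
Competitive equilibrium: 54.4 − 1.25Q = 33.8 + 0.125Q → Q* = 14.9818, P* = 35.6727.
At Q = 12.4: demand price = 54.4 − 1.25·12.4 = 38.9; supply price = 33.8 + 0.125·12.4 = 35.35.
ΔQ = 14.9818 − 12.4 = 2.5818; wedge = 38.9 − 35.35 = 3.55.
DWL = ½ × 2.5818 × 3.55 = £4.58.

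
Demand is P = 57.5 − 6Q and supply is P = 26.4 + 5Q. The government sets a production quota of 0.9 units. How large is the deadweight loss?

Competitive equilibrium: 57.5 − 6Q = 26.4 + 5Q → Q* = 2.8273, P* = 40.5364.
At Q = 0.9: demand price = 57.5 − 6·0.9 = 52.1; supply price = 26.4 + 5·0.9 = 30.9.
ΔQ = 2.8273 − 0.9 = 1.9273; wedge = 52.1 − 30.9 = 21.2.
Deadweight loss = ½ × 1.9273 × 21.2 = 20.43.

20.43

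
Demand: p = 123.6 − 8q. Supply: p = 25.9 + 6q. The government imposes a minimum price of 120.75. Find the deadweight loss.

Competitive equilibrium: 123.6 − 8q = 25.9 + 6q → q* = 6.97857, p* = 67.77143.
At the floor p = 120.75, quantity demanded = (123.6 − 120.75)/8 = 0.35625.
Sellers' marginal cost at q' = 0.35625: 25.9 + 6·0.35625 = 28.0375.
Δq = 6.97857 − 0.35625 = 6.62232; wedge = 120.75 − 28.0375 = 92.7125.
The triangle = ½ × 6.62232 × 92.7125 = 306.99.

306.99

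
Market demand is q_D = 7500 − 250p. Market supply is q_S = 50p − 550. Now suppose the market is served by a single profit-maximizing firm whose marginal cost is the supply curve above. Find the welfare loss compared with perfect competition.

153.49

In inverse form: demand p = 30 − 0.004q, supply p = 11 + 0.02q.
Competitive equilibrium: 30 − 0.004q = 11 + 0.02q → q* = 791.6667, p* = 26.8333.
Marginal revenue: MR = 30 − 0.008q. Set MR = MC: 30 − 0.008q = 11 + 0.02q → q_m = 678.5714.
Price p_m = 30 − 0.004·678.5714 = 27.2857; MC(q_m) = 11 + 0.02·678.5714 = 24.5714.
Competitive q* = 791.6667, so Δq = 113.0953; wedge = 27.2857 − 24.5714 = 2.7143.
DWL = ½ × 113.0953 × 2.7143 = 153.49.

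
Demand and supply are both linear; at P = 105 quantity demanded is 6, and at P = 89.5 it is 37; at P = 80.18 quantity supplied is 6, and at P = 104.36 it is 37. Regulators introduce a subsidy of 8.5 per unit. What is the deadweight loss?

Demand slope = (89.5 − 105)/(37 − 6) = −0.5, so P = 108 − 0.5Q.
Supply slope = (104.36 − 80.18)/(37 − 6) = 0.78, so P = 75.5 + 0.78Q.
Competitive equilibrium: 108 − 0.5Q = 75.5 + 0.78Q → Q* = 25.3906, P* = 95.3047.
The subsidy lowers effective supply by 8.5: P = 67 + 0.78Q.
New quantity: 108 − 0.5Q = 67 + 0.78Q → Q' = 32.0313.
Overproduction ΔQ = 32.0313 − 25.3906 = 6.6407; wedge = subsidy = 8.5.
Welfare loss = ½ × 6.6407 × 8.5 = 28.22.

28.22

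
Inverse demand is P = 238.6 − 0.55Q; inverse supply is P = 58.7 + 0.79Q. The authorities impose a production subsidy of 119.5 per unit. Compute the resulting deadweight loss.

Competitive equilibrium: 238.6 − 0.55Q = 58.7 + 0.79Q → Q* = 134.2537, P* = 164.7604.
The subsidy lowers effective supply by 119.5: P = 0.79Q − 60.8.
New quantity: 238.6 − 0.55Q = 0.79Q − 60.8 → Q' = 223.4328.
Overproduction ΔQ = 223.4328 − 134.2537 = 89.1791; wedge = subsidy = 119.5.
The triangle = ½ × 89.1791 × 119.5 = 5328.45.

5328.45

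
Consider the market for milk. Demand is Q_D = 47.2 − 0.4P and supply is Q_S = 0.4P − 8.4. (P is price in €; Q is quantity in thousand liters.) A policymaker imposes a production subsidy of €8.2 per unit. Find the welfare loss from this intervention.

€6.724 thousand

In inverse form: demand P = 118 − 2.5Q, supply P = 21 + 2.5Q.
Competitive equilibrium: 118 − 2.5Q = 21 + 2.5Q → Q* = 19.4, P* = 69.5.
The subsidy lowers effective supply by 8.2: P = 12.8 + 2.5Q.
New quantity: 118 − 2.5Q = 12.8 + 2.5Q → Q' = 21.04.
Overproduction ΔQ = 21.04 − 19.4 = 1.64; wedge = subsidy = 8.2.
The triangle = ½ × 1.64 × 8.2 = €6.724 thousand.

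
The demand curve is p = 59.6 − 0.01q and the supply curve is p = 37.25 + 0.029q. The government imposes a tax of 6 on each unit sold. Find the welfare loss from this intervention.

Competitive equilibrium: 59.6 − 0.01q = 37.25 + 0.029q → q* = 573.0769, p* = 53.8692.
With the tax, the buyer price exceeds the seller price by 6: (59.6 − 0.01q) − (37.25 + 0.029q) = 6 → q' = 419.2308.
Δq = 573.0769 − 419.2308 = 153.8461; the wedge equals the tax, 6.
Deadweight loss = ½ × 153.8461 × 6 = 461.54.

461.54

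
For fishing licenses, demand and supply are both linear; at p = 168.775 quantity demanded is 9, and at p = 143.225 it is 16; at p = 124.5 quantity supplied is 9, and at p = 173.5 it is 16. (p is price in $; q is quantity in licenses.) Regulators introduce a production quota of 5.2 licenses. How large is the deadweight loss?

$337.17

Demand slope = (143.225 − 168.775)/(16 − 9) = −3.65, so p = 201.625 − 3.65q.
Supply slope = (173.5 − 124.5)/(16 − 9) = 7, so p = 61.5 + 7q.
Competitive equilibrium: 201.625 − 3.65q = 61.5 + 7q → q* = 13.1573, p* = 153.6009.
At q = 5.2: demand price = 201.625 − 3.65·5.2 = 182.645; supply price = 61.5 + 7·5.2 = 97.9.
Δq = 13.1573 − 5.2 = 7.9573; wedge = 182.645 − 97.9 = 84.745.
DWL = ½ × 7.9573 × 84.745 = $337.17.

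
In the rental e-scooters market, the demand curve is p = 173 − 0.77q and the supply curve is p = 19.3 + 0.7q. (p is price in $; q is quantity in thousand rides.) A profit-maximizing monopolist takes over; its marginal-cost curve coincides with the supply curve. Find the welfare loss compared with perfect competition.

$949.48 thousand

Competitive equilibrium: 173 − 0.77q = 19.3 + 0.7q → q* = 104.5578, p* = 92.4905.
Marginal revenue: MR = 173 − 1.54q. Set MR = MC: 173 − 1.54q = 19.3 + 0.7q → q_m = 68.6161.
Price p_m = 173 − 0.77·68.6161 = 120.1656; MC(q_m) = 19.3 + 0.7·68.6161 = 67.3313.
Competitive q* = 104.5578, so Δq = 35.9417; wedge = 120.1656 − 67.3313 = 52.8343.
The triangle = ½ × 35.9417 × 52.8343 = $949.48 thousand.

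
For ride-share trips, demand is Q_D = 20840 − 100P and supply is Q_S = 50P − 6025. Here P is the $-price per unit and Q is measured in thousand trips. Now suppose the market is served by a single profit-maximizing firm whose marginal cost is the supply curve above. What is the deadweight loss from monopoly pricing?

In inverse form: demand P = 208.4 − 0.01Q, supply P = 120.5 + 0.02Q.
Competitive equilibrium: 208.4 − 0.01Q = 120.5 + 0.02Q → Q* = 2930, P* = 179.1.
Marginal revenue: MR = 208.4 − 0.02Q. Set MR = MC: 208.4 − 0.02Q = 120.5 + 0.02Q → Q_m = 2197.5.
Price P_m = 208.4 − 0.01·2197.5 = 186.425; MC(Q_m) = 120.5 + 0.02·2197.5 = 164.45.
Competitive Q* = 2930, so ΔQ = 732.5; wedge = 186.425 − 164.45 = 21.975.
Deadweight loss = ½ × 732.5 × 21.975 = $8048.34 thousand.

$8048.34 thousand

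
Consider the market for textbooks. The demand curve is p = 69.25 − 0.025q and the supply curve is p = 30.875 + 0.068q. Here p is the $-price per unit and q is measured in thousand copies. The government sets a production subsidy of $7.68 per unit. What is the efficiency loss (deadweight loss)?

$317.11 thousand

Competitive equilibrium: 69.25 − 0.025q = 30.875 + 0.068q → q* = 412.6344, p* = 58.9341.
The subsidy lowers effective supply by 7.68: p = 23.195 + 0.068q.
New quantity: 69.25 − 0.025q = 23.195 + 0.068q → q' = 495.2151.
Overproduction Δq = 495.2151 − 412.6344 = 82.5807; wedge = subsidy = 7.68.
The triangle = ½ × 82.5807 × 7.68 = $317.11 thousand.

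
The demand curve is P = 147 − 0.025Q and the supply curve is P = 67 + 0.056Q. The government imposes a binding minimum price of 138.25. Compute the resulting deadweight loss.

16467.42

Competitive equilibrium: 147 − 0.025Q = 67 + 0.056Q → Q* = 987.6543, P* = 122.3086.
At the floor P = 138.25, quantity demanded = (147 − 138.25)/0.025 = 350.
Sellers' marginal cost at Q' = 350: 67 + 0.056·350 = 86.6.
ΔQ = 987.6543 − 350 = 637.6543; wedge = 138.25 − 86.6 = 51.65.
Deadweight loss = ½ × 637.6543 × 51.65 = 16467.42.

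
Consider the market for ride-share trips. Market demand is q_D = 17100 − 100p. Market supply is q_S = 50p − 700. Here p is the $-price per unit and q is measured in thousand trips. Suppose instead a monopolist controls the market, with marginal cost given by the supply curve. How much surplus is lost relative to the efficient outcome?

In inverse form: demand p = 171 − 0.01q, supply p = 14 + 0.02q.
Competitive equilibrium: 171 − 0.01q = 14 + 0.02q → q* = 5233.3333, p* = 118.6667.
Marginal revenue: MR = 171 − 0.02q. Set MR = MC: 171 − 0.02q = 14 + 0.02q → q_m = 3925.
Price p_m = 171 − 0.01·3925 = 131.75; MC(q_m) = 14 + 0.02·3925 = 92.5.
Competitive q* = 5233.3333, so Δq = 1308.3333; wedge = 131.75 − 92.5 = 39.25.
Deadweight loss = ½ × 1308.3333 × 39.25 = $25676.04 thousand.

$25676.04 thousand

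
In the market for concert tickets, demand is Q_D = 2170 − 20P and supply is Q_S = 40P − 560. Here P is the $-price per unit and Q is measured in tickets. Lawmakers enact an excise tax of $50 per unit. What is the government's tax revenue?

$29666.67

In inverse form: demand P = 108.5 − 0.05Q, supply P = 14 + 0.025Q.
Competitive equilibrium: 108.5 − 0.05Q = 14 + 0.025Q → Q* = 1260, P* = 45.5.
With the tax, the buyer price exceeds the seller price by 50: (108.5 − 0.05Q) − (14 + 0.025Q) = 50 → Q' = 593.3333.
Tax revenue = 50 × 593.3333 = $29666.67.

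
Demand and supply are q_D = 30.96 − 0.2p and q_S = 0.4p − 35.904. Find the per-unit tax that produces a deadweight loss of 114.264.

In inverse form: demand p = 154.8 − 5q, supply p = 89.76 + 2.5q.
Competitive equilibrium: 154.8 − 5q = 89.76 + 2.5q → q* = 8.672, p* = 111.44.
A tax t gives Δq = t/7.5 and wedge t, so DWL = t²/15.
t²/15 = 114.264 → t² = 1713.96 → t = 41.4.

41.4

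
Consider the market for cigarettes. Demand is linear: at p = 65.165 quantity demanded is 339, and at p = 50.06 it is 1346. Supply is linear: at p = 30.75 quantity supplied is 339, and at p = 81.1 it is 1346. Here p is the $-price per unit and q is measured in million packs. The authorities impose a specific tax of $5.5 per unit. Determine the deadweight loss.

$232.69 million

Demand slope = (50.06 − 65.165)/(1346 − 339) = −0.015, so p = 70.25 − 0.015q.
Supply slope = (81.1 − 30.75)/(1346 − 339) = 0.05, so p = 13.8 + 0.05q.
Competitive equilibrium: 70.25 − 0.015q = 13.8 + 0.05q → q* = 868.4615, p* = 57.2231.
With the tax, the buyer price exceeds the seller price by 5.5: (70.25 − 0.015q) − (13.8 + 0.05q) = 5.5 → q' = 783.8462.
Δq = 868.4615 − 783.8462 = 84.6153; the wedge equals the tax, 5.5.
Welfare loss = ½ × 84.6153 × 5.5 = $232.69 million.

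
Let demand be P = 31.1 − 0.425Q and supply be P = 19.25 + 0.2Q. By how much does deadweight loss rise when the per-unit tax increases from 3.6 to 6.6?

24.48

Competitive equilibrium: 31.1 − 0.425Q = 19.25 + 0.2Q → Q* = 18.96, P* = 23.042.
For a per-unit tax t: ΔQ = t/0.625, so DWL = ½·t·(t/0.625) = t²/1.25.
At t = 3.6: DWL = 10.368. At t = 6.6: DWL = 34.848.
Increase = 34.848 − 10.368 = 24.48.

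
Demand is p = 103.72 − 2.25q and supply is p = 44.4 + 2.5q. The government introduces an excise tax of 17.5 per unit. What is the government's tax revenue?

Competitive equilibrium: 103.72 − 2.25q = 44.4 + 2.5q → q* = 12.4884, p* = 75.6211.
With the tax, the buyer price exceeds the seller price by 17.5: (103.72 − 2.25q) − (44.4 + 2.5q) = 17.5 → q' = 8.8042.
Tax revenue = 17.5 × 8.8042 = 154.07.

154.07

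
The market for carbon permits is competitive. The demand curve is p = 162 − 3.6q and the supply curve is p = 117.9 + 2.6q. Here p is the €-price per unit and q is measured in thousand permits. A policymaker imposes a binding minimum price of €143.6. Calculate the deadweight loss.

€12.42 thousand

Competitive equilibrium: 162 − 3.6q = 117.9 + 2.6q → q* = 7.1129, p* = 136.3935.
At the floor p = 143.6, quantity demanded = (162 − 143.6)/3.6 = 5.1111.
Sellers' marginal cost at q' = 5.1111: 117.9 + 2.6·5.1111 = 131.1889.
Δq = 7.1129 − 5.1111 = 2.0018; wedge = 143.6 − 131.1889 = 12.4111.
The triangle = ½ × 2.0018 × 12.4111 = €12.42 thousand.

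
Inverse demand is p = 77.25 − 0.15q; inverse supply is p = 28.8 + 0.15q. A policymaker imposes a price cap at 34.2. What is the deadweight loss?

2362.54

Competitive equilibrium: 77.25 − 0.15q = 28.8 + 0.15q → q* = 161.5, p* = 53.025.
At the ceiling p = 34.2, quantity supplied = (34.2 − 28.8)/0.15 = 36.
Willingness to pay at q' = 36: 77.25 − 0.15·36 = 71.85.
Δq = 161.5 − 36 = 125.5; wedge = 71.85 − 34.2 = 37.65.
DWL = ½ × 125.5 × 37.65 = 2362.54.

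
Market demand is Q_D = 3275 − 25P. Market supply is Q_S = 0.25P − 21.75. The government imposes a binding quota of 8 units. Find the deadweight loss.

In inverse form: demand P = 131 − 0.04Q, supply P = 87 + 4Q.
Competitive equilibrium: 131 − 0.04Q = 87 + 4Q → Q* = 10.8911, P* = 130.5644.
At Q = 8: demand price = 131 − 0.04·8 = 130.68; supply price = 87 + 4·8 = 119.
ΔQ = 10.8911 − 8 = 2.8911; wedge = 130.68 − 119 = 11.68.
DWL = ½ × 2.8911 × 11.68 = 16.88.

16.88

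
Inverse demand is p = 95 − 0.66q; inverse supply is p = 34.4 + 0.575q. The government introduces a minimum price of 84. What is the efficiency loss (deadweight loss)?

Competitive equilibrium: 95 − 0.66q = 34.4 + 0.575q → q* = 49.0688, p* = 62.6146.
At the floor p = 84, quantity demanded = (95 − 84)/0.66 = 16.6667.
Sellers' marginal cost at q' = 16.6667: 34.4 + 0.575·16.6667 = 43.9834.
Δq = 49.0688 − 16.6667 = 32.4021; wedge = 84 − 43.9834 = 40.0166.
The triangle = ½ × 32.4021 × 40.0166 = 648.31.

648.31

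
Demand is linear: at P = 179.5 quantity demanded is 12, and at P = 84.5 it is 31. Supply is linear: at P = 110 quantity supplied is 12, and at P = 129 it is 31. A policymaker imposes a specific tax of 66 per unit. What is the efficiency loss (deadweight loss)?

Demand slope = (84.5 − 179.5)/(31 − 12) = −5, so P = 239.5 − 5Q.
Supply slope = (129 − 110)/(31 − 12) = 1, so P = 98 + Q.
Competitive equilibrium: 239.5 − 5Q = 98 + Q → Q* = 23.5833, P* = 121.5833.
With the tax, the buyer price exceeds the seller price by 66: (239.5 − 5Q) − (98 + Q) = 66 → Q' = 12.5833.
ΔQ = 23.5833 − 12.5833 = 11; the wedge equals the tax, 66.
Welfare loss = ½ × 11 × 66 = 363.

363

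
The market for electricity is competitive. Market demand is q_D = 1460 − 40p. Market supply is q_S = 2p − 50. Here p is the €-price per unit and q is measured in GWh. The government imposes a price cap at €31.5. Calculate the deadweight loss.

€20.81

In inverse form: demand p = 36.5 − 0.025q, supply p = 25 + 0.5q.
Competitive equilibrium: 36.5 − 0.025q = 25 + 0.5q → q* = 21.9048, p* = 35.9524.
At the ceiling p = 31.5, quantity supplied = (31.5 − 25)/0.5 = 13.
Willingness to pay at q' = 13: 36.5 − 0.025·13 = 36.175.
Δq = 21.9048 − 13 = 8.9048; wedge = 36.175 − 31.5 = 4.675.
DWL = ½ × 8.9048 × 4.675 = €20.81.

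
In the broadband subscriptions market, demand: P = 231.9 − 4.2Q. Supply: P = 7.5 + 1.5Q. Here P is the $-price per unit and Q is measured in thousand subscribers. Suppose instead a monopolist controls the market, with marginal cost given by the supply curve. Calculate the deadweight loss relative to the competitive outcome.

Competitive equilibrium: 231.9 − 4.2Q = 7.5 + 1.5Q → Q* = 39.3684, P* = 66.5526.
Marginal revenue: MR = 231.9 − 8.4Q. Set MR = MC: 231.9 − 8.4Q = 7.5 + 1.5Q → Q_m = 22.6667.
Price P_m = 231.9 − 4.2·22.6667 = 136.6999; MC(Q_m) = 7.5 + 1.5·22.6667 = 41.5001.
Competitive Q* = 39.3684, so ΔQ = 16.7017; wedge = 136.6999 − 41.5001 = 95.1998.
The triangle = ½ × 16.7017 × 95.1998 = $795 thousand.

$795 thousand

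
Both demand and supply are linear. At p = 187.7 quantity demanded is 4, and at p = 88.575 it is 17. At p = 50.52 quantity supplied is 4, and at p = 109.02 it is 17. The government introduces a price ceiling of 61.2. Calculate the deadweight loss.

484.59

Demand slope = (88.575 − 187.7)/(17 − 4) = −7.625, so p = 218.2 − 7.625q.
Supply slope = (109.02 − 50.52)/(17 − 4) = 4.5, so p = 32.52 + 4.5q.
Competitive equilibrium: 218.2 − 7.625q = 32.52 + 4.5q → q* = 15.3138, p* = 101.4322.
At the ceiling p = 61.2, quantity supplied = (61.2 − 32.52)/4.5 = 6.3733.
Willingness to pay at q' = 6.3733: 218.2 − 7.625·6.3733 = 169.6036.
Δq = 15.3138 − 6.3733 = 8.9405; wedge = 169.6036 − 61.2 = 108.4036.
Welfare loss = ½ × 8.9405 × 108.4036 = 484.59.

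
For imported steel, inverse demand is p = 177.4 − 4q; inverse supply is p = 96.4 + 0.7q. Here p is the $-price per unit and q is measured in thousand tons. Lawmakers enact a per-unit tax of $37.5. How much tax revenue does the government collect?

Competitive equilibrium: 177.4 − 4q = 96.4 + 0.7q → q* = 17.234, p* = 108.4638.
With the tax, the buyer price exceeds the seller price by 37.5: (177.4 − 4q) − (96.4 + 0.7q) = 37.5 → q' = 9.2553.
Tax revenue = 37.5 × 9.2553 = $347.07 thousand.

$347.07 thousand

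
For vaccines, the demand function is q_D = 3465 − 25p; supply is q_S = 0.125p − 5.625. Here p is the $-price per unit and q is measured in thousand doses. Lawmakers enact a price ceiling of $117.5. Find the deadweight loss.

$26.74 thousand

In inverse form: demand p = 138.6 − 0.04q, supply p = 45 + 8q.
Competitive equilibrium: 138.6 − 0.04q = 45 + 8q → q* = 11.6418, p* = 138.1343.
At the ceiling p = 117.5, quantity supplied = (117.5 − 45)/8 = 9.0625.
Willingness to pay at q' = 9.0625: 138.6 − 0.04·9.0625 = 138.2375.
Δq = 11.6418 − 9.0625 = 2.5793; wedge = 138.2375 − 117.5 = 20.7375.
DWL = ½ × 2.5793 × 20.7375 = $26.74 thousand.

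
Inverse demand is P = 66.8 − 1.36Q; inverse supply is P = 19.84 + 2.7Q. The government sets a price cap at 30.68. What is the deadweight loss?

115.77

Competitive equilibrium: 66.8 − 1.36Q = 19.84 + 2.7Q → Q* = 11.5665, P* = 51.0696.
At the ceiling P = 30.68, quantity supplied = (30.68 − 19.84)/2.7 = 4.0148.
Willingness to pay at Q' = 4.0148: 66.8 − 1.36·4.0148 = 61.3399.
ΔQ = 11.5665 − 4.0148 = 7.5517; wedge = 61.3399 − 30.68 = 30.6599.
The triangle = ½ × 7.5517 × 30.6599 = 115.77.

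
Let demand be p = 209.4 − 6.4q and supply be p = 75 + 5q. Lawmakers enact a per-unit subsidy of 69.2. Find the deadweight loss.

Competitive equilibrium: 209.4 − 6.4q = 75 + 5q → q* = 11.7895, p* = 133.9474.
The subsidy lowers effective supply by 69.2: p = 5.8 + 5q.
New quantity: 209.4 − 6.4q = 5.8 + 5q → q' = 17.8596.
Overproduction Δq = 17.8596 − 11.7895 = 6.0701; wedge = subsidy = 69.2.
The triangle = ½ × 6.0701 × 69.2 = 210.03.

210.03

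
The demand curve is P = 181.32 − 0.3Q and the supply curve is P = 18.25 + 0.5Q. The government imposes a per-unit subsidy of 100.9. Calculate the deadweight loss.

Competitive equilibrium: 181.32 − 0.3Q = 18.25 + 0.5Q → Q* = 203.8375, P* = 120.1688.
The subsidy lowers effective supply by 100.9: P = 0.5Q − 82.65.
New quantity: 181.32 − 0.3Q = 0.5Q − 82.65 → Q' = 329.9625.
Overproduction ΔQ = 329.9625 − 203.8375 = 126.125; wedge = subsidy = 100.9.
The triangle = ½ × 126.125 × 100.9 = 6363.01.

6363.01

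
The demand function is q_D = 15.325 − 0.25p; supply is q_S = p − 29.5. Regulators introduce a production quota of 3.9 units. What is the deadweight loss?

15.129

In inverse form: demand p = 61.3 − 4q, supply p = 29.5 + q.
Competitive equilibrium: 61.3 − 4q = 29.5 + q → q* = 6.36, p* = 35.86.
At q = 3.9: demand price = 61.3 − 4·3.9 = 45.7; supply price = 29.5 + 1·3.9 = 33.4.
Δq = 6.36 − 3.9 = 2.46; wedge = 45.7 − 33.4 = 12.3.
DWL = ½ × 2.46 × 12.3 = 15.129.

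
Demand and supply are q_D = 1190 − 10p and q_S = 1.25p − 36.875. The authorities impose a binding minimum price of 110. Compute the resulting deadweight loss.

In inverse form: demand p = 119 − 0.1q, supply p = 29.5 + 0.8q.
Competitive equilibrium: 119 − 0.1q = 29.5 + 0.8q → q* = 99.4444, p* = 109.0556.
At the floor p = 110, quantity demanded = (119 − 110)/0.1 = 90.
Sellers' marginal cost at q' = 90: 29.5 + 0.8·90 = 101.5.
Δq = 99.4444 − 90 = 9.4444; wedge = 110 − 101.5 = 8.5.
Welfare loss = ½ × 9.4444 × 8.5 = 40.14.

40.14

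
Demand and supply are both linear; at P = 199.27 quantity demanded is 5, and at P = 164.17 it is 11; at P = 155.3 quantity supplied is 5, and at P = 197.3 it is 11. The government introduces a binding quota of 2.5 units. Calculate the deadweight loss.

Demand slope = (164.17 − 199.27)/(11 − 5) = −5.85, so P = 228.52 − 5.85Q.
Supply slope = (197.3 − 155.3)/(11 − 5) = 7, so P = 120.3 + 7Q.
Competitive equilibrium: 228.52 − 5.85Q = 120.3 + 7Q → Q* = 8.4218, P* = 179.2525.
At Q = 2.5: demand price = 228.52 − 5.85·2.5 = 213.895; supply price = 120.3 + 7·2.5 = 137.8.
ΔQ = 8.4218 − 2.5 = 5.9218; wedge = 213.895 − 137.8 = 76.095.
The triangle = ½ × 5.9218 × 76.095 = 225.31.

225.31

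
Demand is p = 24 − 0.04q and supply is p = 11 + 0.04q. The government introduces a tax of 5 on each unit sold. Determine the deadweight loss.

156.25

Competitive equilibrium: 24 − 0.04q = 11 + 0.04q → q* = 162.5, p* = 17.5.
With the tax, the buyer price exceeds the seller price by 5: (24 − 0.04q) − (11 + 0.04q) = 5 → q' = 100.
Δq = 162.5 − 100 = 62.5; the wedge equals the tax, 5.
The triangle = ½ × 62.5 × 5 = 156.25.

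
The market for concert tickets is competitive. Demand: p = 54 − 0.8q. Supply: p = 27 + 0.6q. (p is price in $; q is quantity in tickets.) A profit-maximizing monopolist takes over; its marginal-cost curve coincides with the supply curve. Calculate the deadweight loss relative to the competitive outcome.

Competitive equilibrium: 54 − 0.8q = 27 + 0.6q → q* = 19.2857, p* = 38.5714.
Marginal revenue: MR = 54 − 1.6q. Set MR = MC: 54 − 1.6q = 27 + 0.6q → q_m = 12.2727.
Price p_m = 54 − 0.8·12.2727 = 44.1818; MC(q_m) = 27 + 0.6·12.2727 = 34.3636.
Competitive q* = 19.2857, so Δq = 7.013; wedge = 44.1818 − 34.3636 = 9.8182.
The triangle = ½ × 7.013 × 9.8182 = $34.43.

$34.43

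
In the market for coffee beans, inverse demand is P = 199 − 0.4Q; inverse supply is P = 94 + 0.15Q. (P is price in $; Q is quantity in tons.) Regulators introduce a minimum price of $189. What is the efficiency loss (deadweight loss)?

Competitive equilibrium: 199 − 0.4Q = 94 + 0.15Q → Q* = 190.9091, P* = 122.6364.
At the floor P = 189, quantity demanded = (199 − 189)/0.4 = 25.
Sellers' marginal cost at Q' = 25: 94 + 0.15·25 = 97.75.
ΔQ = 190.9091 − 25 = 165.9091; wedge = 189 − 97.75 = 91.25.
Welfare loss = ½ × 165.9091 × 91.25 = $7569.60.

$7569.60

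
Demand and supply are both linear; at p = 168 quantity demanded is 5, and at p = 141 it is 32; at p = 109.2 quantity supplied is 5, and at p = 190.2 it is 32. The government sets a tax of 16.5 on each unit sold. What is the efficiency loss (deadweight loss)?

Demand slope = (141 − 168)/(32 − 5) = −1, so p = 173 − q.
Supply slope = (190.2 − 109.2)/(32 − 5) = 3, so p = 94.2 + 3q.
Competitive equilibrium: 173 − q = 94.2 + 3q → q* = 19.7, p* = 153.3.
With the tax, the buyer price exceeds the seller price by 16.5: (173 − q) − (94.2 + 3q) = 16.5 → q' = 15.575.
Δq = 19.7 − 15.575 = 4.125; the wedge equals the tax, 16.5.
DWL = ½ × 4.125 × 16.5 = 34.03.

34.03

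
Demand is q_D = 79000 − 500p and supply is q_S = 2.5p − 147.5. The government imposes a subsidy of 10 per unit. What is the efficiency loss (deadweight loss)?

124.38

In inverse form: demand p = 158 − 0.002q, supply p = 59 + 0.4q.
Competitive equilibrium: 158 − 0.002q = 59 + 0.4q → q* = 246.2687, p* = 157.5075.
The subsidy lowers effective supply by 10: p = 49 + 0.4q.
New quantity: 158 − 0.002q = 49 + 0.4q → q' = 271.1443.
Overproduction Δq = 271.1443 − 246.2687 = 24.8756; wedge = subsidy = 10.
The triangle = ½ × 24.8756 × 10 = 124.38.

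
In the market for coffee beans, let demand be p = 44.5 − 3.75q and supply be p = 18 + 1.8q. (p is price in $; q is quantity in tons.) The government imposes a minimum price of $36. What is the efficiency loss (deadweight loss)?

$17.46

Competitive equilibrium: 44.5 − 3.75q = 18 + 1.8q → q* = 4.7748, p* = 26.5946.
At the floor p = 36, quantity demanded = (44.5 − 36)/3.75 = 2.2667.
Sellers' marginal cost at q' = 2.2667: 18 + 1.8·2.2667 = 22.0801.
Δq = 4.7748 − 2.2667 = 2.5081; wedge = 36 − 22.0801 = 13.9199.
Welfare loss = ½ × 2.5081 × 13.9199 = $17.46.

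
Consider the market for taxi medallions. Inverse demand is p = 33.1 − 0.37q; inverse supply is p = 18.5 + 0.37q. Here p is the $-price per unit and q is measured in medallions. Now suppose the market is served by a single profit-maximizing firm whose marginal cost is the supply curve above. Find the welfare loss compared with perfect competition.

Competitive equilibrium: 33.1 − 0.37q = 18.5 + 0.37q → q* = 19.7297, p* = 25.8.
Marginal revenue: MR = 33.1 − 0.74q. Set MR = MC: 33.1 − 0.74q = 18.5 + 0.37q → q_m = 13.1532.
Price p_m = 33.1 − 0.37·13.1532 = 28.2333; MC(q_m) = 18.5 + 0.37·13.1532 = 23.3667.
Competitive q* = 19.7297, so Δq = 6.5765; wedge = 28.2333 − 23.3667 = 4.8666.
Welfare loss = ½ × 6.5765 × 4.8666 = $16.

$16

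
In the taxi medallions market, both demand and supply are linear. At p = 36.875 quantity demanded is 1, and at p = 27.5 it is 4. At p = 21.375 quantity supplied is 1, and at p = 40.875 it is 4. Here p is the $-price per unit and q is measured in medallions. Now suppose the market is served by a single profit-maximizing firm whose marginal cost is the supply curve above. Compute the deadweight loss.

Demand slope = (27.5 − 36.875)/(4 − 1) = −3.125, so p = 40 − 3.125q.
Supply slope = (40.875 − 21.375)/(4 − 1) = 6.5, so p = 14.875 + 6.5q.
Competitive equilibrium: 40 − 3.125q = 14.875 + 6.5q → q* = 2.6104, p* = 31.8425.
Marginal revenue: MR = 40 − 6.25q. Set MR = MC: 40 − 6.25q = 14.875 + 6.5q → q_m = 1.9706.
Price p_m = 40 − 3.125·1.9706 = 33.8419; MC(q_m) = 14.875 + 6.5·1.9706 = 27.6839.
Competitive q* = 2.6104, so Δq = 0.6398; wedge = 33.8419 − 27.6839 = 6.158.
Deadweight loss = ½ × 0.6398 × 6.158 = $1.97.

$1.97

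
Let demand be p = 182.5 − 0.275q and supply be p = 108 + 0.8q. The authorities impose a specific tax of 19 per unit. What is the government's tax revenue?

980.93

Competitive equilibrium: 182.5 − 0.275q = 108 + 0.8q → q* = 69.3023, p* = 163.4419.
With the tax, the buyer price exceeds the seller price by 19: (182.5 − 0.275q) − (108 + 0.8q) = 19 → q' = 51.6279.
Tax revenue = 19 × 51.6279 = 980.93.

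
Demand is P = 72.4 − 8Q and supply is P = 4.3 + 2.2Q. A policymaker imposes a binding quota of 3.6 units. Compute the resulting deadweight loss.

Competitive equilibrium: 72.4 − 8Q = 4.3 + 2.2Q → Q* = 6.6765, P* = 18.9882.
At Q = 3.6: demand price = 72.4 − 8·3.6 = 43.6; supply price = 4.3 + 2.2·3.6 = 12.22.
ΔQ = 6.6765 − 3.6 = 3.0765; wedge = 43.6 − 12.22 = 31.38.
DWL = ½ × 3.0765 × 31.38 = 48.27.

48.27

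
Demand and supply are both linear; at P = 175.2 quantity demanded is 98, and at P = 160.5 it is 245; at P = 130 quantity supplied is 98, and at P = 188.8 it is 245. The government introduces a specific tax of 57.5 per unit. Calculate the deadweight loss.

3306.25

Demand slope = (160.5 − 175.2)/(245 − 98) = −0.1, so P = 185 − 0.1Q.
Supply slope = (188.8 − 130)/(245 − 98) = 0.4, so P = 90.8 + 0.4Q.
Competitive equilibrium: 185 − 0.1Q = 90.8 + 0.4Q → Q* = 188.4, P* = 166.16.
With the tax, the buyer price exceeds the seller price by 57.5: (185 − 0.1Q) − (90.8 + 0.4Q) = 57.5 → Q' = 73.4.
ΔQ = 188.4 − 73.4 = 115; the wedge equals the tax, 57.5.
The triangle = ½ × 115 × 57.5 = 3306.25.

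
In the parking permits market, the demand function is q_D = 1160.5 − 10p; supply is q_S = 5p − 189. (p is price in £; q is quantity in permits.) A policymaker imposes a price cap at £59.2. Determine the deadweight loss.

£3549.70

In inverse form: demand p = 116.05 − 0.1q, supply p = 37.8 + 0.2q.
Competitive equilibrium: 116.05 − 0.1q = 37.8 + 0.2q → q* = 260.8333, p* = 89.9667.
At the ceiling p = 59.2, quantity supplied = (59.2 − 37.8)/0.2 = 107.
Willingness to pay at q' = 107: 116.05 − 0.1·107 = 105.35.
Δq = 260.8333 − 107 = 153.8333; wedge = 105.35 − 59.2 = 46.15.
Deadweight loss = ½ × 153.8333 × 46.15 = £3549.70.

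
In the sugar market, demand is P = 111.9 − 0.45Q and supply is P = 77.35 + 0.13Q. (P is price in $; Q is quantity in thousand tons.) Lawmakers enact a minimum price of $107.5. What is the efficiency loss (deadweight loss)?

Competitive equilibrium: 111.9 − 0.45Q = 77.35 + 0.13Q → Q* = 59.569, P* = 85.094.
At the floor P = 107.5, quantity demanded = (111.9 − 107.5)/0.45 = 9.7778.
Sellers' marginal cost at Q' = 9.7778: 77.35 + 0.13·9.7778 = 78.6211.
ΔQ = 59.569 − 9.7778 = 49.7912; wedge = 107.5 − 78.6211 = 28.8789.
DWL = ½ × 49.7912 × 28.8789 = $718.96 thousand.

$718.96 thousand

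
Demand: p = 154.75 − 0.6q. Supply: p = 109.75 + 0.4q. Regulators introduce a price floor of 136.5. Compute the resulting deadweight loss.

106.34

Competitive equilibrium: 154.75 − 0.6q = 109.75 + 0.4q → q* = 45, p* = 127.75.
At the floor p = 136.5, quantity demanded = (154.75 − 136.5)/0.6 = 30.4167.
Sellers' marginal cost at q' = 30.4167: 109.75 + 0.4·30.4167 = 121.9167.
Δq = 45 − 30.4167 = 14.5833; wedge = 136.5 − 121.9167 = 14.5833.
Deadweight loss = ½ × 14.5833 × 14.5833 = 106.34.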